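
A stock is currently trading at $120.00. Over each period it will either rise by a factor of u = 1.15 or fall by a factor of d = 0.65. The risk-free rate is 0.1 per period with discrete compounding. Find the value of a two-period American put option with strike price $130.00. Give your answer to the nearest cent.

Risk-neutral probability p = (1 + 0.1 − 0.65)/(1.15 − 0.65) = 0.4500/0.5000 = 0.9000
Terminal stock prices: S_uu = 158.7, S_ud = 89.7, S_dd = 50.7
Terminal payoffs (K − S): max(-28.7, 0) = 0, max(40.3, 0) = 40.3, max(79.3, 0) = 79.3
Node u (S = 138): continuation = 1/1.1·[0.9000·0.0000 + 0.1000·40.3000] = 3.6636; exercise value = 0.0000 ≤ continuation, so V_u = 3.6636
Node d (S = 78): continuation = 1/1.1·[0.9000·40.3000 + 0.1000·79.3000] = 40.1818; exercise value = 52.0000 > continuation, so V_d = 52.0000 (exercise)
Node 0 (S = 120): continuation = 1/1.1·[0.9000·3.6636 + 0.1000·52.0000] = 7.7248; exercise value = 10.0000 > continuation, so V_0 = 10.0000 (exercise)

$10.00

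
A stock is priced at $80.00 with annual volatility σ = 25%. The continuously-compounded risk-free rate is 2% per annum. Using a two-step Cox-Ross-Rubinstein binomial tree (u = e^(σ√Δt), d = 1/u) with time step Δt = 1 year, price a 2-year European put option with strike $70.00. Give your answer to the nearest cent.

$5.63

CRR parameters: u = e^(σ√Δt) = e^(0.25·√1) = 1.2840, d = 1/u = 0.7788
Per-period rate: rΔt = 0.02·1 = 0.02, so R = e^0.02 = 1.0202
Risk-neutral probability p = (e^0.02 − 0.7788)/(1.2840 − 0.7788) = 0.2414/0.5052 = 0.4778
Terminal stock prices: S_uu = 131.9, S_ud = 80, S_dd = 48.52
Terminal payoffs (K − S): max(-61.9, 0) = 0, max(-10, 0) = 0, max(21.48, 0) = 21.48
Node u (S = 102.7): V_u = e^(−0.02)·[0.4778·0.0000 + 0.5222·0.0000] = 0.0000
Node d (S = 62.3): V_d = e^(−0.02)·[0.4778·0.0000 + 0.5222·21.4775] = 10.9933
Node 0 (S = 80): V_0 = e^(−0.02)·[0.4778·0.0000 + 0.5222·10.9933] = 5.6269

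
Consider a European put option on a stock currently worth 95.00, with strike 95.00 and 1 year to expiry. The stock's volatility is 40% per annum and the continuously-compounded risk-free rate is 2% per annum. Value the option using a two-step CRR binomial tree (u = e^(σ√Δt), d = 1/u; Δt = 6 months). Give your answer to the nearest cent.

12.29

CRR parameters: u = e^(σ√Δt) = e^(0.4·√0.5) = 1.3269, d = 1/u = 0.7536
Per-period rate: rΔt = 0.02·0.5 = 0.01, so R = e^0.01 = 1.0101
Risk-neutral probability p = (e^0.01 − 0.7536)/(1.3269 − 0.7536) = 0.2564/0.5733 = 0.4473
Terminal stock prices: S_uu = 167.3, S_ud = 95, S_dd = 53.96
Terminal payoffs (K − S): max(-72.26, 0) = 0, max(0, 0) = 0, max(41.04, 0) = 41.04
Node u (S = 126.1): V_u = e^(−0.01)·[0.4473·0.0000 + 0.5527·0.0000] = 0.0000
Node d (S = 71.6): V_d = e^(−0.01)·[0.4473·0.0000 + 0.5527·41.0428] = 22.4591
Node 0 (S = 95): V_0 = e^(−0.01)·[0.4473·0.0000 + 0.5527·22.4591] = 12.2899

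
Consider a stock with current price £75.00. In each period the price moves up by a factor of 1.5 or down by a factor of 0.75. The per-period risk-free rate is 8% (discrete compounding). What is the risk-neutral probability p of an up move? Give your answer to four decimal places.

p = 0.4400

Risk-neutral probability p = (1 + 0.08 − 0.75)/(1.5 − 0.75) = 0.3300/0.7500 = 0.4400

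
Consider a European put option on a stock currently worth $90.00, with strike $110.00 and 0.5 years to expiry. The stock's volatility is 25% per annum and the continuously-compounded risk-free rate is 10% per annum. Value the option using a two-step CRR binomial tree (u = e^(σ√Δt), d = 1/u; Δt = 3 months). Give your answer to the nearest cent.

$16.35

CRR parameters: u = e^(σ√Δt) = e^(0.25·√0.25) = 1.1331, d = 1/u = 0.8825
Per-period rate: rΔt = 0.1·0.25 = 0.025, so R = e^0.025 = 1.0253
Risk-neutral probability p = (e^0.025 − 0.8825)/(1.1331 − 0.8825) = 0.1428/0.2507 = 0.5698
Terminal stock prices: S_uu = 115.6, S_ud = 90, S_dd = 70.09
Terminal payoffs (K − S): max(-5.562, 0) = 0, max(20, 0) = 20, max(39.91, 0) = 39.91
Node u (S = 102): V_u = e^(−0.025)·[0.5698·0.0000 + 0.4302·20.0000] = 8.3918
Node d (S = 79.42): V_d = e^(−0.025)·[0.5698·20.0000 + 0.4302·39.9079] = 27.8594
Node 0 (S = 90): V_0 = e^(−0.025)·[0.5698·8.3918 + 0.4302·27.8594] = 16.3530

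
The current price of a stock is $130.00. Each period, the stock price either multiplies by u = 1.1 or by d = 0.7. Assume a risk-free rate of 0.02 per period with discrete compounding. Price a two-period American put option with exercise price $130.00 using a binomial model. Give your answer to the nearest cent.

Risk-neutral probability p = (1 + 0.02 − 0.7)/(1.1 − 0.7) = 0.3200/0.4000 = 0.8000
Terminal stock prices: S_uu = 157.3, S_ud = 100.1, S_dd = 63.7
Terminal payoffs (K − S): max(-27.3, 0) = 0, max(29.9, 0) = 29.9, max(66.3, 0) = 66.3
Node u (S = 143): continuation = 1/1.02·[0.8000·0.0000 + 0.2000·29.9000] = 5.8627; exercise value = 0.0000 ≤ continuation, so V_u = 5.8627
Node d (S = 91): continuation = 1/1.02·[0.8000·29.9000 + 0.2000·66.3000] = 36.4510; exercise value = 39.0000 > continuation, so V_d = 39.0000 (exercise)
Node 0 (S = 130): continuation = 1/1.02·[0.8000·5.8627 + 0.2000·39.0000] = 12.2453; exercise value = 0.0000 ≤ continuation, so V_0 = 12.2453

$12.25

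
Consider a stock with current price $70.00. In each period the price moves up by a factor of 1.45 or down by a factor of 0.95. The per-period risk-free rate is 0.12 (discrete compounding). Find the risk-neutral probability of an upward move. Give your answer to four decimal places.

p = 0.3400

Risk-neutral probability p = (1 + 0.12 − 0.95)/(1.45 − 0.95) = 0.1700/0.5000 = 0.3400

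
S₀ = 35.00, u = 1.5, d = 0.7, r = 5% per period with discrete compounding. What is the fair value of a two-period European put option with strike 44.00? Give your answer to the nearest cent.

10.94

Risk-neutral probability p = (1 + 0.05 − 0.7)/(1.5 − 0.7) = 0.3500/0.8000 = 0.4375
Terminal stock prices: S_uu = 78.75, S_ud = 36.75, S_dd = 17.15
Terminal payoffs (K − S): max(-34.75, 0) = 0, max(7.25, 0) = 7.25, max(26.85, 0) = 26.85
Node u (S = 52.5): V_u = 1/1.05·[0.4375·0.0000 + 0.5625·7.2500] = 3.8839
Node d (S = 24.5): V_d = 1/1.05·[0.4375·7.2500 + 0.5625·26.8500] = 17.4048
Node 0 (S = 35): V_0 = 1/1.05·[0.4375·3.8839 + 0.5625·17.4048] = 10.9423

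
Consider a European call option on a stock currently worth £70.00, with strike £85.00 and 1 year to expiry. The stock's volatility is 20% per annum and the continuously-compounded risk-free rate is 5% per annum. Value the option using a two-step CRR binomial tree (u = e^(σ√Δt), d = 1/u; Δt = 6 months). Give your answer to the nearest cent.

CRR parameters: u = e^(σ√Δt) = e^(0.2·√0.5) = 1.1519, d = 1/u = 0.8681
Per-period rate: rΔt = 0.05·0.5 = 0.025, so R = e^0.025 = 1.0253
Risk-neutral probability p = (e^0.025 − 0.8681)/(1.1519 − 0.8681) = 0.1572/0.2838 = 0.5539
Terminal stock prices: S_uu = 92.88, S_ud = 70, S_dd = 52.75
Terminal payoffs (S − K): max(7.883, 0) = 7.883, max(-15, 0) = 0, max(-32.25, 0) = 0
Node u (S = 80.63): V_u = e^(−0.025)·[0.5539·7.8828 + 0.4461·0.0000] = 4.2585
Node d (S = 60.77): V_d = e^(−0.025)·[0.5539·0.0000 + 0.4461·0.0000] = 0.0000
Node 0 (S = 70): V_0 = e^(−0.025)·[0.5539·4.2585 + 0.4461·0.0000] = 2.3006

£2.30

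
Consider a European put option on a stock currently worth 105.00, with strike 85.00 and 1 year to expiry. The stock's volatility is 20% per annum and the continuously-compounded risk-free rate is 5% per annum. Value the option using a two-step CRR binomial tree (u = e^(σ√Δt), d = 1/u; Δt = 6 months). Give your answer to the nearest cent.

CRR parameters: u = e^(σ√Δt) = e^(0.2·√0.5) = 1.1519, d = 1/u = 0.8681
Per-period rate: rΔt = 0.05·0.5 = 0.025, so R = e^0.025 = 1.0253
Risk-neutral probability p = (e^0.025 − 0.8681)/(1.1519 − 0.8681) = 0.1572/0.2838 = 0.5539
Terminal stock prices: S_uu = 139.3, S_ud = 105, S_dd = 79.13
Terminal payoffs (K − S): max(-54.32, 0) = 0, max(-20, 0) = 0, max(5.868, 0) = 5.868
Node u (S = 121): V_u = e^(−0.025)·[0.5539·0.0000 + 0.4461·0.0000] = 0.0000
Node d (S = 91.15): V_d = e^(−0.025)·[0.5539·0.0000 + 0.4461·5.8680] = 2.5530
Node 0 (S = 105): V_0 = e^(−0.025)·[0.5539·0.0000 + 0.4461·2.5530] = 1.1108

1.11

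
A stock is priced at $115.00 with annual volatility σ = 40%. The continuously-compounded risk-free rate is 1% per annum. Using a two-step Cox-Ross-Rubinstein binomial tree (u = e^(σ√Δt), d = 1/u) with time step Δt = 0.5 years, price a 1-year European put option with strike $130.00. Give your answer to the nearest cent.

$27.50

CRR parameters: u = e^(σ√Δt) = e^(0.4·√0.5) = 1.3269, d = 1/u = 0.7536
Per-period rate: rΔt = 0.01·0.5 = 0.005, so R = e^0.005 = 1.0050
Risk-neutral probability p = (e^0.005 − 0.7536)/(1.3269 − 0.7536) = 0.2514/0.5733 = 0.4385
Terminal stock prices: S_uu = 202.5, S_ud = 115, S_dd = 65.32
Terminal payoffs (K − S): max(-72.48, 0) = 0, max(15, 0) = 15, max(64.68, 0) = 64.68
Node u (S = 152.6): V_u = e^(−0.005)·[0.4385·0.0000 + 0.5615·15.0000] = 8.3805
Node d (S = 86.67): V_d = e^(−0.005)·[0.4385·15.0000 + 0.5615·64.6834] = 42.6832
Node 0 (S = 115): V_0 = e^(−0.005)·[0.4385·8.3805 + 0.5615·42.6832] = 27.5036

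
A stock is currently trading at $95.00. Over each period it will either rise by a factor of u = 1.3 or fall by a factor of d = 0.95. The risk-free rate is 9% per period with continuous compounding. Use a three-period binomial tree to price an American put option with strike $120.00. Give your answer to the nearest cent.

Risk-neutral probability p = (e^0.09 − 0.95)/(1.3 − 0.95) = 0.1442/0.3500 = 0.4119
Terminal stock prices: S_uuu = 208.7, S_uud = 152.5, S_udd = 111.5, S_ddd = 81.45
Terminal payoffs (K − S): max(-88.72, 0) = 0, max(-32.52, 0) = 0, max(8.541, 0) = 8.541, max(38.55, 0) = 38.55
Node uu (S = 160.6): continuation = e^(−0.09)·[0.4119·0.0000 + 0.5881·0.0000] = 0.0000; exercise value = 0.0000 ≤ continuation, so V_uu = 0.0000
Node ud (S = 117.3): continuation = e^(−0.09)·[0.4119·0.0000 + 0.5881·8.5413] = 4.5906; exercise value = 2.6750 ≤ continuation, so V_ud = 4.5906
Node dd (S = 85.74): continuation = e^(−0.09)·[0.4119·8.5413 + 0.5881·38.5494] = 23.9342; exercise value = 34.2625 > continuation, so V_dd = 34.2625 (exercise)
Node u (S = 123.5): continuation = e^(−0.09)·[0.4119·0.0000 + 0.5881·4.5906] = 2.4672; exercise value = 0.0000 ≤ continuation, so V_u = 2.4672
Node d (S = 90.25): continuation = e^(−0.09)·[0.4119·4.5906 + 0.5881·34.2625] = 20.1429; exercise value = 29.7500 > continuation, so V_d = 29.7500 (exercise)
Node 0 (S = 95): continuation = e^(−0.09)·[0.4119·2.4672 + 0.5881·29.7500] = 16.9182; exercise value = 25.0000 > continuation, so V_0 = 25.0000 (exercise)

$25.00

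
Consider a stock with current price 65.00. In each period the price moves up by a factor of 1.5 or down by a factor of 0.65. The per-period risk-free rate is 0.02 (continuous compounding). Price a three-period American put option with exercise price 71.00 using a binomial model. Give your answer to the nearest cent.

Risk-neutral probability p = (e^0.02 − 0.65)/(1.5 − 0.65) = 0.3702/0.8500 = 0.4355
Terminal stock prices: S_uuu = 219.4, S_uud = 95.06, S_udd = 41.19, S_ddd = 17.85
Terminal payoffs (K − S): max(-148.4, 0) = 0, max(-24.06, 0) = 0, max(29.81, 0) = 29.81, max(53.15, 0) = 53.15
Node uu (S = 146.2): continuation = e^(−0.02)·[0.4355·0.0000 + 0.5645·0.0000] = 0.0000; exercise value = 0.0000 ≤ continuation, so V_uu = 0.0000
Node ud (S = 63.38): continuation = e^(−0.02)·[0.4355·0.0000 + 0.5645·29.8062] = 16.4916; exercise value = 7.6250 ≤ continuation, so V_ud = 16.4916
Node dd (S = 27.46): continuation = e^(−0.02)·[0.4355·29.8062 + 0.5645·53.1494] = 42.1316; exercise value = 43.5375 > continuation, so V_dd = 43.5375 (exercise)
Node u (S = 97.5): continuation = e^(−0.02)·[0.4355·0.0000 + 0.5645·16.4916] = 9.1246; exercise value = 0.0000 ≤ continuation, so V_u = 9.1246
Node d (S = 42.25): continuation = e^(−0.02)·[0.4355·16.4916 + 0.5645·43.5375] = 31.1293; exercise value = 28.7500 ≤ continuation, so V_d = 31.1293
Node 0 (S = 65): continuation = e^(−0.02)·[0.4355·9.1246 + 0.5645·31.1293] = 21.1190; exercise value = 6.0000 ≤ continuation, so V_0 = 21.1190

21.12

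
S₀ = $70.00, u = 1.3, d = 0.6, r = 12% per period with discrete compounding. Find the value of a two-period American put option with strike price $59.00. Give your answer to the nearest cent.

$4.57

Risk-neutral probability p = (1 + 0.12 − 0.6)/(1.3 − 0.6) = 0.5200/0.7000 = 0.7429
Terminal stock prices: S_uu = 118.3, S_ud = 54.6, S_dd = 25.2
Terminal payoffs (K − S): max(-59.3, 0) = 0, max(4.4, 0) = 4.4, max(33.8, 0) = 33.8
Node u (S = 91): continuation = 1/1.12·[0.7429·0.0000 + 0.2571·4.4000] = 1.0102; exercise value = 0.0000 ≤ continuation, so V_u = 1.0102
Node d (S = 42): continuation = 1/1.12·[0.7429·4.4000 + 0.2571·33.8000] = 10.6786; exercise value = 17.0000 > continuation, so V_d = 17.0000 (exercise)
Node 0 (S = 70): continuation = 1/1.12·[0.7429·1.0102 + 0.2571·17.0000] = 4.5731; exercise value = 0.0000 ≤ continuation, so V_0 = 4.5731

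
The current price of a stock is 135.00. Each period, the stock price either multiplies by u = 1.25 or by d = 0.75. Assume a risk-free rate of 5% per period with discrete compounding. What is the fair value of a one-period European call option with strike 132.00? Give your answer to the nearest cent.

Risk-neutral probability p = (1 + 0.05 − 0.75)/(1.25 − 0.75) = 0.3000/0.5000 = 0.6000
Terminal stock prices: S_u = 168.8, S_d = 101.2
Terminal payoffs (S − K): max(36.75, 0) = 36.75, max(-30.75, 0) = 0
Node 0 (S = 135): V_0 = 1/1.05·[0.6000·36.7500 + 0.4000·0.0000] = 21.0000

21.00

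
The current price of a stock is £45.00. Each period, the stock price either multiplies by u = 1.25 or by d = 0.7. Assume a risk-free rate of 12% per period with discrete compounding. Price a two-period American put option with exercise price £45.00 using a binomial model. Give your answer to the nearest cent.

Risk-neutral probability p = (1 + 0.12 − 0.7)/(1.25 − 0.7) = 0.4200/0.5500 = 0.7636
Terminal stock prices: S_uu = 70.31, S_ud = 39.38, S_dd = 22.05
Terminal payoffs (K − S): max(-25.31, 0) = 0, max(5.625, 0) = 5.625, max(22.95, 0) = 22.95
Node u (S = 56.25): continuation = 1/1.12·[0.7636·0.0000 + 0.2364·5.6250] = 1.1871; exercise value = 0.0000 ≤ continuation, so V_u = 1.1871
Node d (S = 31.5): continuation = 1/1.12·[0.7636·5.6250 + 0.2364·22.9500] = 8.6786; exercise value = 13.5000 > continuation, so V_d = 13.5000 (exercise)
Node 0 (S = 45): continuation = 1/1.12·[0.7636·1.1871 + 0.2364·13.5000] = 3.6584; exercise value = 0.0000 ≤ continuation, so V_0 = 3.6584

£3.66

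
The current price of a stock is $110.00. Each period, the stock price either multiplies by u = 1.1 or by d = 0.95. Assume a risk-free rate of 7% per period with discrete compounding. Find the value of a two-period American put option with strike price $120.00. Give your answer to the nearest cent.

Risk-neutral probability p = (1 + 0.07 − 0.95)/(1.1 − 0.95) = 0.1200/0.1500 = 0.8000
Terminal stock prices: S_uu = 133.1, S_ud = 115, S_dd = 99.27
Terminal payoffs (K − S): max(-13.1, 0) = 0, max(5.05, 0) = 5.05, max(20.73, 0) = 20.73
Node u (S = 121): continuation = 1/1.07·[0.8000·0.0000 + 0.2000·5.0500] = 0.9439; exercise value = 0.0000 ≤ continuation, so V_u = 0.9439
Node d (S = 104.5): continuation = 1/1.07·[0.8000·5.0500 + 0.2000·20.7250] = 7.6495; exercise value = 15.5000 > continuation, so V_d = 15.5000 (exercise)
Node 0 (S = 110): continuation = 1/1.07·[0.8000·0.9439 + 0.2000·15.5000] = 3.6029; exercise value = 10.0000 > continuation, so V_0 = 10.0000 (exercise)

$10.00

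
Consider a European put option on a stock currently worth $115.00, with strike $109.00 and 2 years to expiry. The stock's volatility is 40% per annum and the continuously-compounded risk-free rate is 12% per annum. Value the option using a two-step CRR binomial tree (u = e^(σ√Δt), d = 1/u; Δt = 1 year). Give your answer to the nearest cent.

$8.87

CRR parameters: u = e^(σ√Δt) = e^(0.4·√1) = 1.4918, d = 1/u = 0.6703
Per-period rate: rΔt = 0.12·1 = 0.12, so R = e^0.12 = 1.1275
Risk-neutral probability p = (e^0.12 − 0.6703)/(1.4918 − 0.6703) = 0.4572/0.8215 = 0.5565
Terminal stock prices: S_uu = 255.9, S_ud = 115, S_dd = 51.67
Terminal payoffs (K − S): max(-146.9, 0) = 0, max(-6, 0) = 0, max(57.33, 0) = 57.33
Node u (S = 171.6): V_u = e^(−0.12)·[0.5565·0.0000 + 0.4435·0.0000] = 0.0000
Node d (S = 77.09): V_d = e^(−0.12)·[0.5565·0.0000 + 0.4435·57.3272] = 22.5490
Node 0 (S = 115): V_0 = e^(−0.12)·[0.5565·0.0000 + 0.4435·22.5490] = 8.8694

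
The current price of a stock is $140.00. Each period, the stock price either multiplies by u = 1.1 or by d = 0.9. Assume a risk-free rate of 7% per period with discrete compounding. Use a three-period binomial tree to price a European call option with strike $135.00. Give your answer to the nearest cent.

Risk-neutral probability p = (1 + 0.07 − 0.9)/(1.1 − 0.9) = 0.1700/0.2000 = 0.8500
Terminal stock prices: S_uuu = 186.3, S_uud = 152.5, S_udd = 124.7, S_ddd = 102.1
Terminal payoffs (S − K): max(51.34, 0) = 51.34, max(17.46, 0) = 17.46, max(-10.26, 0) = 0, max(-32.94, 0) = 0
Node uu (S = 169.4): V_uu = 1/1.07·[0.8500·51.3400 + 0.1500·17.4600] = 43.2318
Node ud (S = 138.6): V_ud = 1/1.07·[0.8500·17.4600 + 0.1500·0.0000] = 13.8701
Node dd (S = 113.4): V_dd = 1/1.07·[0.8500·0.0000 + 0.1500·0.0000] = 0.0000
Node u (S = 154): V_u = 1/1.07·[0.8500·43.2318 + 0.1500·13.8701] = 36.2874
Node d (S = 126): V_d = 1/1.07·[0.8500·13.8701 + 0.1500·0.0000] = 11.0183
Node 0 (S = 140): V_0 = 1/1.07·[0.8500·36.2874 + 0.1500·11.0183] = 30.3711

$30.37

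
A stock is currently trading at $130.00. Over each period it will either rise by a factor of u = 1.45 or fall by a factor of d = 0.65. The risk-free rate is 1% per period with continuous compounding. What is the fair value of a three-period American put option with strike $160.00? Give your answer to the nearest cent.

$52.38

Risk-neutral probability p = (e^0.01 − 0.65)/(1.45 − 0.65) = 0.3601/0.8000 = 0.4501
Terminal stock prices: S_uuu = 396.3, S_uud = 177.7, S_udd = 79.64, S_ddd = 35.7
Terminal payoffs (K − S): max(-236.3, 0) = 0, max(-17.66, 0) = 0, max(80.36, 0) = 80.36, max(124.3, 0) = 124.3
Node uu (S = 273.3): continuation = e^(−0.01)·[0.4501·0.0000 + 0.5499·0.0000] = 0.0000; exercise value = 0.0000 ≤ continuation, so V_uu = 0.0000
Node ud (S = 122.5): continuation = e^(−0.01)·[0.4501·0.0000 + 0.5499·80.3587] = 43.7526; exercise value = 37.4750 ≤ continuation, so V_ud = 43.7526
Node dd (S = 54.93): continuation = e^(−0.01)·[0.4501·80.3587 + 0.5499·124.2987] = 103.4830; exercise value = 105.0750 > continuation, so V_dd = 105.0750 (exercise)
Node u (S = 188.5): continuation = e^(−0.01)·[0.4501·0.0000 + 0.5499·43.7526] = 23.8217; exercise value = 0.0000 ≤ continuation, so V_u = 23.8217
Node d (S = 84.5): continuation = e^(−0.01)·[0.4501·43.7526 + 0.5499·105.0750] = 76.7052; exercise value = 75.5000 ≤ continuation, so V_d = 76.7052
Node 0 (S = 130): continuation = e^(−0.01)·[0.4501·23.8217 + 0.5499·76.7052] = 52.3779; exercise value = 30.0000 ≤ continuation, so V_0 = 52.3779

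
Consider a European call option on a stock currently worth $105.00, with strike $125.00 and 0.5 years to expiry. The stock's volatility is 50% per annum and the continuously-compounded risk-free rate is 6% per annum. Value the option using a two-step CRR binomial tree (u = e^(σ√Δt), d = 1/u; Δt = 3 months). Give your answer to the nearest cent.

CRR parameters: u = e^(σ√Δt) = e^(0.5·√0.25) = 1.2840, d = 1/u = 0.7788
Per-period rate: rΔt = 0.06·0.25 = 0.015, so R = e^0.015 = 1.0151
Risk-neutral probability p = (e^0.015 − 0.7788)/(1.2840 − 0.7788) = 0.2363/0.5052 = 0.4677
Terminal stock prices: S_uu = 173.1, S_ud = 105, S_dd = 63.69
Terminal payoffs (S − K): max(48.12, 0) = 48.12, max(-20, 0) = 0, max(-61.31, 0) = 0
Node u (S = 134.8): V_u = e^(−0.015)·[0.4677·48.1157 + 0.5323·0.0000] = 22.1704
Node d (S = 81.77): V_d = e^(−0.015)·[0.4677·0.0000 + 0.5323·0.0000] = 0.0000
Node 0 (S = 105): V_0 = e^(−0.015)·[0.4677·22.1704 + 0.5323·0.0000] = 10.2156

$10.22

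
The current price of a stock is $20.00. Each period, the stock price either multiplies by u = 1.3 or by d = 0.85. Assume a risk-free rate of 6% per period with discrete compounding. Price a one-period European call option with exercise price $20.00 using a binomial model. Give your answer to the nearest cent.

Risk-neutral probability p = (1 + 0.06 − 0.85)/(1.3 − 0.85) = 0.2100/0.4500 = 0.4667
Terminal stock prices: S_u = 26, S_d = 17
Terminal payoffs (S − K): max(6, 0) = 6, max(-3, 0) = 0
Node 0 (S = 20): V_0 = 1/1.06·[0.4667·6.0000 + 0.5333·0.0000] = 2.6415

$2.64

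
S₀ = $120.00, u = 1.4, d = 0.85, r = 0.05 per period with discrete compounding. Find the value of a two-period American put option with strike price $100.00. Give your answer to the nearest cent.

Risk-neutral probability p = (1 + 0.05 − 0.85)/(1.4 − 0.85) = 0.2000/0.5500 = 0.3636
Terminal stock prices: S_uu = 235.2, S_ud = 142.8, S_dd = 86.7
Terminal payoffs (K − S): max(-135.2, 0) = 0, max(-42.8, 0) = 0, max(13.3, 0) = 13.3
Node u (S = 168): continuation = 1/1.05·[0.3636·0.0000 + 0.6364·0.0000] = 0.0000; exercise value = 0.0000 ≤ continuation, so V_u = 0.0000
Node d (S = 102): continuation = 1/1.05·[0.3636·0.0000 + 0.6364·13.3000] = 8.0606; exercise value = 0.0000 ≤ continuation, so V_d = 8.0606
Node 0 (S = 120): continuation = 1/1.05·[0.3636·0.0000 + 0.6364·8.0606] = 4.8852; exercise value = 0.0000 ≤ continuation, so V_0 = 4.8852

$4.89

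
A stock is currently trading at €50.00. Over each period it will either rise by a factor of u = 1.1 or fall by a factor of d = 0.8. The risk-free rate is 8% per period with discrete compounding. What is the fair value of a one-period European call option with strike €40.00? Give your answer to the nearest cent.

Risk-neutral probability p = (1 + 0.08 − 0.8)/(1.1 − 0.8) = 0.2800/0.3000 = 0.9333
Terminal stock prices: S_u = 55, S_d = 40
Terminal payoffs (S − K): max(15, 0) = 15, max(0, 0) = 0
Node 0 (S = 50): V_0 = 1/1.08·[0.9333·15.0000 + 0.0667·0.0000] = 12.9630

€12.96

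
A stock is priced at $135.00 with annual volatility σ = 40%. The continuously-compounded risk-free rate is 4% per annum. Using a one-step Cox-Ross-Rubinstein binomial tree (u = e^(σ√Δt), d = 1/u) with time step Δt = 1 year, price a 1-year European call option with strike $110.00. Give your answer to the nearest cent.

$39.60

CRR parameters: u = e^(σ√Δt) = e^(0.4·√1) = 1.4918, d = 1/u = 0.6703
Per-period rate: rΔt = 0.04·1 = 0.04, so R = e^0.04 = 1.0408
Risk-neutral probability p = (e^0.04 − 0.6703)/(1.4918 − 0.6703) = 0.3705/0.8215 = 0.4510
Terminal stock prices: S_u = 201.4, S_d = 90.49
Terminal payoffs (S − K): max(91.4, 0) = 91.4, max(-19.51, 0) = 0
Node 0 (S = 135): V_0 = e^(−0.04)·[0.4510·91.3963 + 0.5490·0.0000] = 39.6027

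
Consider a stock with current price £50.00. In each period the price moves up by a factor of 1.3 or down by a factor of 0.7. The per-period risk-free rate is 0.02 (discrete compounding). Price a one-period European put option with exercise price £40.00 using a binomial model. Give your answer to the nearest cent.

£2.29

Risk-neutral probability p = (1 + 0.02 − 0.7)/(1.3 − 0.7) = 0.3200/0.6000 = 0.5333
Terminal stock prices: S_u = 65, S_d = 35
Terminal payoffs (K − S): max(-25, 0) = 0, max(5, 0) = 5
Node 0 (S = 50): V_0 = 1/1.02·[0.5333·0.0000 + 0.4667·5.0000] = 2.2876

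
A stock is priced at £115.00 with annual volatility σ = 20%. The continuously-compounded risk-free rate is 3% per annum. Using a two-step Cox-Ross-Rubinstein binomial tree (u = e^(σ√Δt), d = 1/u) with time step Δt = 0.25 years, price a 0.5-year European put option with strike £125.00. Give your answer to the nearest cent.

CRR parameters: u = e^(σ√Δt) = e^(0.2·√0.25) = 1.1052, d = 1/u = 0.9048
Per-period rate: rΔt = 0.03·0.25 = 0.0075, so R = e^0.0075 = 1.0075
Risk-neutral probability p = (e^0.0075 − 0.9048)/(1.1052 − 0.9048) = 0.1027/0.2003 = 0.5126
Terminal stock prices: S_uu = 140.5, S_ud = 115, S_dd = 94.15
Terminal payoffs (K − S): max(-15.46, 0) = 0, max(10, 0) = 10, max(30.85, 0) = 30.85
Node u (S = 127.1): V_u = e^(−0.0075)·[0.5126·0.0000 + 0.4874·10.0000] = 4.8376
Node d (S = 104.1): V_d = e^(−0.0075)·[0.5126·10.0000 + 0.4874·30.8460] = 20.0097
Node 0 (S = 115): V_0 = e^(−0.0075)·[0.5126·4.8376 + 0.4874·20.0097] = 12.1411

£12.14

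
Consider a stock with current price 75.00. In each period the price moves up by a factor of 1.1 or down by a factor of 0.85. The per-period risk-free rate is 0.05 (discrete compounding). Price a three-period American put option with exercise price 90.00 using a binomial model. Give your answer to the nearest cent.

Risk-neutral probability p = (1 + 0.05 − 0.85)/(1.1 − 0.85) = 0.2000/0.2500 = 0.8000
Terminal stock prices: S_uuu = 99.83, S_uud = 77.14, S_udd = 59.61, S_ddd = 46.06
Terminal payoffs (K − S): max(-9.825, 0) = 0, max(12.86, 0) = 12.86, max(30.39, 0) = 30.39, max(43.94, 0) = 43.94
Node uu (S = 90.75): continuation = 1/1.05·[0.8000·0.0000 + 0.2000·12.8625] = 2.4500; exercise value = 0.0000 ≤ continuation, so V_uu = 2.4500
Node ud (S = 70.12): continuation = 1/1.05·[0.8000·12.8625 + 0.2000·30.3938] = 15.5893; exercise value = 19.8750 > continuation, so V_ud = 19.8750 (exercise)
Node dd (S = 54.19): continuation = 1/1.05·[0.8000·30.3938 + 0.2000·43.9406] = 31.5268; exercise value = 35.8125 > continuation, so V_dd = 35.8125 (exercise)
Node u (S = 82.5): continuation = 1/1.05·[0.8000·2.4500 + 0.2000·19.8750] = 5.6524; exercise value = 7.5000 > continuation, so V_u = 7.5000 (exercise)
Node d (S = 63.75): continuation = 1/1.05·[0.8000·19.8750 + 0.2000·35.8125] = 21.9643; exercise value = 26.2500 > continuation, so V_d = 26.2500 (exercise)
Node 0 (S = 75): continuation = 1/1.05·[0.8000·7.5000 + 0.2000·26.2500] = 10.7143; exercise value = 15.0000 > continuation, so V_0 = 15.0000 (exercise)

15.00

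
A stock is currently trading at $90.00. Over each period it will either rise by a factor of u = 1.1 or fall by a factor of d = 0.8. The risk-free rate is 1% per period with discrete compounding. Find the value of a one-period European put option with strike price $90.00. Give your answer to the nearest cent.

Risk-neutral probability p = (1 + 0.01 − 0.8)/(1.1 − 0.8) = 0.2100/0.3000 = 0.7000
Terminal stock prices: S_u = 99, S_d = 72
Terminal payoffs (K − S): max(-9, 0) = 0, max(18, 0) = 18
Node 0 (S = 90): V_0 = 1/1.01·[0.7000·0.0000 + 0.3000·18.0000] = 5.3465

$5.35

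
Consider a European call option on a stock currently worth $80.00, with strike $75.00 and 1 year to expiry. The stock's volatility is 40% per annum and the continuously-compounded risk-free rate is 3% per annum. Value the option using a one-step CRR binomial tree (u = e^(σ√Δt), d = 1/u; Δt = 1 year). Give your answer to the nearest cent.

$18.87

CRR parameters: u = e^(σ√Δt) = e^(0.4·√1) = 1.4918, d = 1/u = 0.6703
Per-period rate: rΔt = 0.03·1 = 0.03, so R = e^0.03 = 1.0305
Risk-neutral probability p = (e^0.03 − 0.6703)/(1.4918 − 0.6703) = 0.3601/0.8215 = 0.4384
Terminal stock prices: S_u = 119.3, S_d = 53.63
Terminal payoffs (S − K): max(44.35, 0) = 44.35, max(-21.37, 0) = 0
Node 0 (S = 80): V_0 = e^(−0.03)·[0.4384·44.3460 + 0.5616·0.0000] = 18.8660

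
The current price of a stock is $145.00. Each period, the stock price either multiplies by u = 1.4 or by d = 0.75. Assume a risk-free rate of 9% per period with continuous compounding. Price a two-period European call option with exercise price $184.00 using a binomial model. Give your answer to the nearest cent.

Risk-neutral probability p = (e^0.09 − 0.75)/(1.4 − 0.75) = 0.3442/0.6500 = 0.5295
Terminal stock prices: S_uu = 284.2, S_ud = 152.2, S_dd = 81.56
Terminal payoffs (S − K): max(100.2, 0) = 100.2, max(-31.75, 0) = 0, max(-102.4, 0) = 0
Node u (S = 203): V_u = e^(−0.09)·[0.5295·100.2000 + 0.4705·0.0000] = 48.4893
Node d (S = 108.8): V_d = e^(−0.09)·[0.5295·0.0000 + 0.4705·0.0000] = 0.0000
Node 0 (S = 145): V_0 = e^(−0.09)·[0.5295·48.4893 + 0.4705·0.0000] = 23.4652

$23.47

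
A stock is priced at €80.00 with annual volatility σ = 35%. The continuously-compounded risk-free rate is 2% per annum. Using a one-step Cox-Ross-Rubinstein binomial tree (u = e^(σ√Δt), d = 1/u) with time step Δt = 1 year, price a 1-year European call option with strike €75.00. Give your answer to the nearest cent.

€16.68

CRR parameters: u = e^(σ√Δt) = e^(0.35·√1) = 1.4191, d = 1/u = 0.7047
Per-period rate: rΔt = 0.02·1 = 0.02, so R = e^0.02 = 1.0202
Risk-neutral probability p = (e^0.02 − 0.7047)/(1.4191 − 0.7047) = 0.3155/0.7144 = 0.4417
Terminal stock prices: S_u = 113.5, S_d = 56.38
Terminal payoffs (S − K): max(38.53, 0) = 38.53, max(-18.62, 0) = 0
Node 0 (S = 80): V_0 = e^(−0.02)·[0.4417·38.5254 + 0.5583·0.0000] = 16.6782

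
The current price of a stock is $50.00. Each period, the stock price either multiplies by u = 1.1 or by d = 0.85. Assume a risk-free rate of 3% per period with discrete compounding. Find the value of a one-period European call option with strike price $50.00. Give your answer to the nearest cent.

Risk-neutral probability p = (1 + 0.03 − 0.85)/(1.1 − 0.85) = 0.1800/0.2500 = 0.7200
Terminal stock prices: S_u = 55, S_d = 42.5
Terminal payoffs (S − K): max(5, 0) = 5, max(-7.5, 0) = 0
Node 0 (S = 50): V_0 = 1/1.03·[0.7200·5.0000 + 0.2800·0.0000] = 3.4951

$3.50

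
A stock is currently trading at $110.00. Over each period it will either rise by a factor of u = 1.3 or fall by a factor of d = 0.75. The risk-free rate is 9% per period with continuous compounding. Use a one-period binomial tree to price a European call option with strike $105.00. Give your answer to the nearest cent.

$21.73

Risk-neutral probability p = (e^0.09 − 0.75)/(1.3 − 0.75) = 0.3442/0.5500 = 0.6258
Terminal stock prices: S_u = 143, S_d = 82.5
Terminal payoffs (S − K): max(38, 0) = 38, max(-22.5, 0) = 0
Node 0 (S = 110): V_0 = e^(−0.09)·[0.6258·38.0000 + 0.3742·0.0000] = 21.7327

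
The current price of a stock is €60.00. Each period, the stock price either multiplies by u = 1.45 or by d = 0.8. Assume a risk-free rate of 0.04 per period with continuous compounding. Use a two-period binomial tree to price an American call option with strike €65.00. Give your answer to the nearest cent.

€9.73

Risk-neutral probability p = (e^0.04 − 0.8)/(1.45 − 0.8) = 0.2408/0.6500 = 0.3705
Terminal stock prices: S_uu = 126.2, S_ud = 69.6, S_dd = 38.4
Terminal payoffs (S − K): max(61.15, 0) = 61.15, max(4.6, 0) = 4.6, max(-26.6, 0) = 0
Node u (S = 87): continuation = e^(−0.04)·[0.3705·61.1500 + 0.6295·4.6000] = 24.5487; exercise value = 22.0000 ≤ continuation, so V_u = 24.5487
Node d (S = 48): continuation = e^(−0.04)·[0.3705·4.6000 + 0.6295·0.0000] = 1.6374; exercise value = 0.0000 ≤ continuation, so V_d = 1.6374
Node 0 (S = 60): continuation = e^(−0.04)·[0.3705·24.5487 + 0.6295·1.6374] = 9.7285; exercise value = 0.0000 ≤ continuation, so V_0 = 9.7285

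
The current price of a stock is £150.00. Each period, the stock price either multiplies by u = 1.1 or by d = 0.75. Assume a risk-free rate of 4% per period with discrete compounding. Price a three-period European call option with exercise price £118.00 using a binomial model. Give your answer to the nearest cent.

£46.98

Risk-neutral probability p = (1 + 0.04 − 0.75)/(1.1 − 0.75) = 0.2900/0.3500 = 0.8286
Terminal stock prices: S_uuu = 199.7, S_uud = 136.1, S_udd = 92.81, S_ddd = 63.28
Terminal payoffs (S − K): max(81.65, 0) = 81.65, max(18.13, 0) = 18.13, max(-25.19, 0) = 0, max(-54.72, 0) = 0
Node uu (S = 181.5): V_uu = 1/1.04·[0.8286·81.6500 + 0.1714·18.1250] = 68.0385
Node ud (S = 123.8): V_ud = 1/1.04·[0.8286·18.1250 + 0.1714·0.0000] = 14.4402
Node dd (S = 84.38): V_dd = 1/1.04·[0.8286·0.0000 + 0.1714·0.0000] = 0.0000
Node u (S = 165): V_u = 1/1.04·[0.8286·68.0385 + 0.1714·14.4402] = 56.5867
Node d (S = 112.5): V_d = 1/1.04·[0.8286·14.4402 + 0.1714·0.0000] = 11.5046
Node 0 (S = 150): V_0 = 1/1.04·[0.8286·56.5867 + 0.1714·11.5046] = 46.9792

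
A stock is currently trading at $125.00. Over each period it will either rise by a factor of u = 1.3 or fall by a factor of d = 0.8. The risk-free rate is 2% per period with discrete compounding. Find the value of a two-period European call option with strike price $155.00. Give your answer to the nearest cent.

$10.47

Risk-neutral probability p = (1 + 0.02 − 0.8)/(1.3 − 0.8) = 0.2200/0.5000 = 0.4400
Terminal stock prices: S_uu = 211.3, S_ud = 130, S_dd = 80
Terminal payoffs (S − K): max(56.25, 0) = 56.25, max(-25, 0) = 0, max(-75, 0) = 0
Node u (S = 162.5): V_u = 1/1.02·[0.4400·56.2500 + 0.5600·0.0000] = 24.2647
Node d (S = 100): V_d = 1/1.02·[0.4400·0.0000 + 0.5600·0.0000] = 0.0000
Node 0 (S = 125): V_0 = 1/1.02·[0.4400·24.2647 + 0.5600·0.0000] = 10.4671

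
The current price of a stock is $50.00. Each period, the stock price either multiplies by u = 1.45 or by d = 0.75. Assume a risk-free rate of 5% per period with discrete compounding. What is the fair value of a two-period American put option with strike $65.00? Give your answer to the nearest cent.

$17.33

Risk-neutral probability p = (1 + 0.05 − 0.75)/(1.45 − 0.75) = 0.3000/0.7000 = 0.4286
Terminal stock prices: S_uu = 105.1, S_ud = 54.38, S_dd = 28.12
Terminal payoffs (K − S): max(-40.12, 0) = 0, max(10.62, 0) = 10.62, max(36.88, 0) = 36.88
Node u (S = 72.5): continuation = 1/1.05·[0.4286·0.0000 + 0.5714·10.6250] = 5.7823; exercise value = 0.0000 ≤ continuation, so V_u = 5.7823
Node d (S = 37.5): continuation = 1/1.05·[0.4286·10.6250 + 0.5714·36.8750] = 24.4048; exercise value = 27.5000 > continuation, so V_d = 27.5000 (exercise)
Node 0 (S = 50): continuation = 1/1.05·[0.4286·5.7823 + 0.5714·27.5000] = 17.3261; exercise value = 15.0000 ≤ continuation, so V_0 = 17.3261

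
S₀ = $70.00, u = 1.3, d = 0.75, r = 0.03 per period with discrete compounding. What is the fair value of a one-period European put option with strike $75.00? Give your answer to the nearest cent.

Risk-neutral probability p = (1 + 0.03 − 0.75)/(1.3 − 0.75) = 0.2800/0.5500 = 0.5091
Terminal stock prices: S_u = 91, S_d = 52.5
Terminal payoffs (K − S): max(-16, 0) = 0, max(22.5, 0) = 22.5
Node 0 (S = 70): V_0 = 1/1.03·[0.5091·0.0000 + 0.4909·22.5000] = 10.7237

$10.72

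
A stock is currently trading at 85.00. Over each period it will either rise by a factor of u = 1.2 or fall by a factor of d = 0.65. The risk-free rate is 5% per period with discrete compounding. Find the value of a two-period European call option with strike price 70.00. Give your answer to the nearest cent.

Risk-neutral probability p = (1 + 0.05 − 0.65)/(1.2 − 0.65) = 0.4000/0.5500 = 0.7273
Terminal stock prices: S_uu = 122.4, S_ud = 66.3, S_dd = 35.91
Terminal payoffs (S − K): max(52.4, 0) = 52.4, max(-3.7, 0) = 0, max(-34.09, 0) = 0
Node u (S = 102): V_u = 1/1.05·[0.7273·52.4000 + 0.2727·0.0000] = 36.2944
Node d (S = 55.25): V_d = 1/1.05·[0.7273·0.0000 + 0.2727·0.0000] = 0.0000
Node 0 (S = 85): V_0 = 1/1.05·[0.7273·36.2944 + 0.2727·0.0000] = 25.1390

25.14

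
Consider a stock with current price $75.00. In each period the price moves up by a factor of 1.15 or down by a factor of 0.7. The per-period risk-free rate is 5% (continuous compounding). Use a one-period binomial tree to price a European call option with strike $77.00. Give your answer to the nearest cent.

Risk-neutral probability p = (e^0.05 − 0.7)/(1.15 − 0.7) = 0.3513/0.4500 = 0.7806
Terminal stock prices: S_u = 86.25, S_d = 52.5
Terminal payoffs (S − K): max(9.25, 0) = 9.25, max(-24.5, 0) = 0
Node 0 (S = 75): V_0 = e^(−0.05)·[0.7806·9.2500 + 0.2194·0.0000] = 6.8684

$6.87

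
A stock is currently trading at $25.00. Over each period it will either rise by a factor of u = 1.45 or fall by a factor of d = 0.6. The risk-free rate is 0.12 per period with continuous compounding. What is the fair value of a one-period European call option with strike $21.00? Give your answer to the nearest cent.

$8.39

Risk-neutral probability p = (e^0.12 − 0.6)/(1.45 − 0.6) = 0.5275/0.8500 = 0.6206
Terminal stock prices: S_u = 36.25, S_d = 15
Terminal payoffs (S − K): max(15.25, 0) = 15.25, max(-6, 0) = 0
Node 0 (S = 25): V_0 = e^(−0.12)·[0.6206·15.2500 + 0.3794·0.0000] = 8.3937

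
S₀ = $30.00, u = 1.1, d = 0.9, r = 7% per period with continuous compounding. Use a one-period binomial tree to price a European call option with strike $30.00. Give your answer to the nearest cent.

Risk-neutral probability p = (e^0.07 − 0.9)/(1.1 − 0.9) = 0.1725/0.2000 = 0.8625
Terminal stock prices: S_u = 33, S_d = 27
Terminal payoffs (S − K): max(3, 0) = 3, max(-3, 0) = 0
Node 0 (S = 30): V_0 = e^(−0.07)·[0.8625·3.0000 + 0.1375·0.0000] = 2.4127

$2.41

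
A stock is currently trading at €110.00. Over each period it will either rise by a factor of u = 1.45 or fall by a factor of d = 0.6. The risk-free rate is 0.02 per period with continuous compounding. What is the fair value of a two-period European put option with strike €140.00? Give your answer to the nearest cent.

Risk-neutral probability p = (e^0.02 − 0.6)/(1.45 − 0.6) = 0.4202/0.8500 = 0.4944
Terminal stock prices: S_uu = 231.3, S_ud = 95.7, S_dd = 39.6
Terminal payoffs (K − S): max(-91.28, 0) = 0, max(44.3, 0) = 44.3, max(100.4, 0) = 100.4
Node u (S = 159.5): V_u = e^(−0.02)·[0.4944·0.0000 + 0.5056·44.3000] = 21.9565
Node d (S = 66): V_d = e^(−0.02)·[0.4944·44.3000 + 0.5056·100.4000] = 71.2278
Node 0 (S = 110): V_0 = e^(−0.02)·[0.4944·21.9565 + 0.5056·71.2278] = 45.9422

€45.94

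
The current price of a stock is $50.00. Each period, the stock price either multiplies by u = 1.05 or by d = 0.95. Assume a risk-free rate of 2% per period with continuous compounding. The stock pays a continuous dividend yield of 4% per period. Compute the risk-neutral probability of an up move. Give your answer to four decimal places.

Per-period risk-free factor R = e^0.02 = 1.0202; dividend-adjusted growth = e^(0.02−0.04) = 0.9802.
Risk-neutral probability p = (0.9802 − 0.95)/(1.05 − 0.95) = 0.0302/0.1000 = 0.3020

p = 0.3020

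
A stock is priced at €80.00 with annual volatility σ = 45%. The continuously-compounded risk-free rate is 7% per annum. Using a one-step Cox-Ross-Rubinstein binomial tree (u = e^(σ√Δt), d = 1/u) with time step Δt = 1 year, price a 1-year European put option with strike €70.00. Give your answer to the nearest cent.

€9.43

CRR parameters: u = e^(σ√Δt) = e^(0.45·√1) = 1.5683, d = 1/u = 0.6376
Per-period rate: rΔt = 0.07·1 = 0.07, so R = e^0.07 = 1.0725
Risk-neutral probability p = (e^0.07 − 0.6376)/(1.5683 − 0.6376) = 0.4349/0.9307 = 0.4673
Terminal stock prices: S_u = 125.5, S_d = 51.01
Terminal payoffs (K − S): max(-55.46, 0) = 0, max(18.99, 0) = 18.99
Node 0 (S = 80): V_0 = e^(−0.07)·[0.4673·0.0000 + 0.5327·18.9897] = 9.4325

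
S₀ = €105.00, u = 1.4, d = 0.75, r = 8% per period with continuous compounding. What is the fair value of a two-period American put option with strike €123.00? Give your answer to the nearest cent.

€22.62

Risk-neutral probability p = (e^0.08 − 0.75)/(1.4 − 0.75) = 0.3333/0.6500 = 0.5127
Terminal stock prices: S_uu = 205.8, S_ud = 110.2, S_dd = 59.06
Terminal payoffs (K − S): max(-82.8, 0) = 0, max(12.75, 0) = 12.75, max(63.94, 0) = 63.94
Node u (S = 147): continuation = e^(−0.08)·[0.5127·0.0000 + 0.4873·12.7500] = 5.7348; exercise value = 0.0000 ≤ continuation, so V_u = 5.7348
Node d (S = 78.75): continuation = e^(−0.08)·[0.5127·12.7500 + 0.4873·63.9375] = 34.7933; exercise value = 44.2500 > continuation, so V_d = 44.2500 (exercise)
Node 0 (S = 105): continuation = e^(−0.08)·[0.5127·5.7348 + 0.4873·44.2500] = 22.6176; exercise value = 18.0000 ≤ continuation, so V_0 = 22.6176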